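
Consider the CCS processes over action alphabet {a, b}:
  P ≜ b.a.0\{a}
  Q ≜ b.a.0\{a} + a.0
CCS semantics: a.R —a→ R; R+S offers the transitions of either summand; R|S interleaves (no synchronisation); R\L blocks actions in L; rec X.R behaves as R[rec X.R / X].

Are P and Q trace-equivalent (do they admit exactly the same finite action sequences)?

traces(P) ≠ traces(Q) — witness ⟨a⟩

P's transition system — 3 states:
  s0 = b.a.0\{a} ⊢ —b→ s1
  s1 = a.0\{a} ⊢ —a→ s2
  s2 = 0\{a} ⊢ stopped
Q's transition system — 4 states:
  t0 = b.a.0\{a} + a.0 ⊢ —a→ t1, —b→ t2
  t1 = 0 ⊢ stopped
  t2 = a.0\{a} ⊢ —a→ t3
  t3 = 0\{a} ⊢ stopped
Run σ = ⟨a⟩ on Q: start {t0}
  [1] a ⇒ {t1}
  Q completes σ.
Run σ = ⟨a⟩ on P: start {s0}
  [1] a ⇒ ∅  — P cannot continue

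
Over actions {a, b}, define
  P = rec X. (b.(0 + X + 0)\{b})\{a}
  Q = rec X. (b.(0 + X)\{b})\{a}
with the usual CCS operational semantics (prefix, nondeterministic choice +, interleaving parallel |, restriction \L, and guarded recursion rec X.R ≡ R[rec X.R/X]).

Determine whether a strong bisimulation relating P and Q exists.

LTS(P): 2 reachable states
  m0 = rec X. (b.(0 + X + 0)\{b})\{a} → -b-> m1
  m1 = (0 + (rec X. (b.(0 + X + 0)\{b})\{a}) + 0)\{b}\{a} → (no moves)
LTS(Q): 2 reachable states
  n0 = rec X. (b.(0 + X)\{b})\{a} → -b-> n1
  n1 = (0 + (rec X. (b.(0 + X)\{b})\{a}))\{b}\{a} → (no moves)
Bisimilarity quotient blocks:
  B0 = {m0, n0}
  B1 = {m1, n1}
m0 ∈ B0, n0 ∈ B0 → same block

P ~ Q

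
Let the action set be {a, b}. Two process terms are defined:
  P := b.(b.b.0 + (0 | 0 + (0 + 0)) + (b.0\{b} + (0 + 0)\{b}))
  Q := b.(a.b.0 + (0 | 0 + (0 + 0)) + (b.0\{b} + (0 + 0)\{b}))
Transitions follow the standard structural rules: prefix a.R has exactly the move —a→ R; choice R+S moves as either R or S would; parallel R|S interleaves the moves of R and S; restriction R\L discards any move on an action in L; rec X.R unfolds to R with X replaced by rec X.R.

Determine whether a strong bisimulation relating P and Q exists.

P's transition system — 5 states:
  m0 = b.(b.b.0 + (0 | 0 + (0 + 0)) + (b.0\{b} + (0 + 0)\{b})) ⊢ --b--▸ m1
  m1 = b.b.0 + (0 | 0 + (0 + 0)) + (b.0\{b} + (0 + 0)\{b}) ⊢ --b--▸ m2, --b--▸ m3
  m2 = 0\{b} ⊢ ∅
  m3 = b.0 ⊢ --b--▸ m4
  m4 = 0 ⊢ ∅
Q's transition system — 5 states:
  n0 = b.(a.b.0 + (0 | 0 + (0 + 0)) + (b.0\{b} + (0 + 0)\{b})) ⊢ --b--▸ n1
  n1 = a.b.0 + (0 | 0 + (0 + 0)) + (b.0\{b} + (0 + 0)\{b}) ⊢ --a--▸ n2, --b--▸ n3
  n2 = b.0 ⊢ --b--▸ n4
  n3 = 0\{b} ⊢ ∅
  n4 = 0 ⊢ ∅
Coarsest stable partition (strong bisimilarity classes):
  B0 = {m0}
  B1 = {m1}
  B2 = {m2, m4, n3, n4}
  B3 = {m3, n2}
  B4 = {n0}
  B5 = {n1}
m0 ∈ B0, n0 ∈ B4 → different blocks

NO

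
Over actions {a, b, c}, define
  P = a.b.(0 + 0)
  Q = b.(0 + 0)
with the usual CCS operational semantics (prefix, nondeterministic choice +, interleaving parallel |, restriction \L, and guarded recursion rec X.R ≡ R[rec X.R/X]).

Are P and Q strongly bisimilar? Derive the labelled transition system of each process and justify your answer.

NO

Reachable graph of P (3 states):
  m0 = a.b.(0 + 0) | --a--▸ m1
  m1 = b.(0 + 0) | --b--▸ m2
  m2 = 0 + 0 | deadlocked
Reachable graph of Q (2 states):
  n0 = b.(0 + 0) | --b--▸ n1
  n1 = 0 + 0 | deadlocked
Partition-refinement fixed point:
  B0 = {m0}
  B1 = {m1, n0}
  B2 = {m2, n1}
m0 ∈ B0, n0 ∈ B1 → different blocks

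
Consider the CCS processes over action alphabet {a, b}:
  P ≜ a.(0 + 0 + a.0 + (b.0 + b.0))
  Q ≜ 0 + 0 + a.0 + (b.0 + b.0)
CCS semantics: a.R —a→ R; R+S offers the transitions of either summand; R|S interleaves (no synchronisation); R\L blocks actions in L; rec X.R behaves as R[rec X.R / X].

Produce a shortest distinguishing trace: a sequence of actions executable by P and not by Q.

P's transition system — 3 states:
  m0 = a.(0 + 0 + a.0 + (b.0 + b.0)) → --a--▸ m1
  m1 = 0 + 0 + a.0 + (b.0 + b.0) → --a--▸ m2, --b--▸ m2
  m2 = 0 → stopped
Q's transition system — 2 states:
  n0 = 0 + 0 + a.0 + (b.0 + b.0) → --a--▸ n1, --b--▸ n1
  n1 = 0 → stopped
Trace ⟨aa⟩ through P, begin at {m0}:
  [1] a ⇒ {m1}
  [2] a ⇒ {m2}
  ✓ P
Trace ⟨aa⟩ through Q, begin at {n0}:
  [1] a ⇒ {n1}
  [2] a ⇒ ∅  — Q cannot continue

aa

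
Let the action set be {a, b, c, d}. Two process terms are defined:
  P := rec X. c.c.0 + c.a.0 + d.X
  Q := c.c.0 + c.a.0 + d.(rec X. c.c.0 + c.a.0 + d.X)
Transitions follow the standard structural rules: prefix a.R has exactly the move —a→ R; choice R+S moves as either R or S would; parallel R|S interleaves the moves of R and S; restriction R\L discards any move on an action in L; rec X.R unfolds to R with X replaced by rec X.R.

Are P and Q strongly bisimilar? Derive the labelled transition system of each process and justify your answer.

P's transition system — 4 states:
  u0 = rec X. c.c.0 + c.a.0 + d.X | ··c··> u1, ··c··> u2, ··d··> u0
  u1 = a.0 | ··a··> u3
  u2 = c.0 | ··c··> u3
  u3 = 0 | ·
Q's transition system — 5 states:
  v0 = c.c.0 + c.a.0 + d.(rec X. c.c.0 + c.a.0 + d.X) | ··c··> v1, ··c··> v2, ··d··> v3
  v1 = a.0 | ··a··> v4
  v2 = c.0 | ··c··> v4
  v3 = rec X. c.c.0 + c.a.0 + d.X | ··c··> v1, ··c··> v2, ··d··> v3
  v4 = 0 | ·
Coarsest stable partition (strong bisimilarity classes):
  B0 = {u0, v0, v3}
  B1 = {u2, v2}
  B2 = {u3, v4}
  B3 = {u1, v1}
u0 ∈ B0, v0 ∈ B0 → same block

YES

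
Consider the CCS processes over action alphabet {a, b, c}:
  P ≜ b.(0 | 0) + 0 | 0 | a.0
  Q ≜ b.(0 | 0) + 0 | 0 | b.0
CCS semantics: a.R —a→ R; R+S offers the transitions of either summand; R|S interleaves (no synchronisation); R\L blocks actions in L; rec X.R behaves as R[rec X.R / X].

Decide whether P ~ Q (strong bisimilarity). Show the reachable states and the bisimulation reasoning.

P's transition system — 3 states:
  m0 = b.(0 | 0) + 0 | 0 | a.0 has moves -a-> m1, -b-> m2
  m1 = 0 | 0 | 0 has moves ·
  m2 = 0 | 0 has moves ·
Q's transition system — 3 states:
  n0 = b.(0 | 0) + 0 | 0 | b.0 has moves -b-> n1, -b-> n2
  n1 = 0 | 0 has moves ·
  n2 = 0 | 0 | 0 has moves ·
Partition-refinement fixed point:
  B0 = {m0}
  B1 = {m1, m2, n1, n2}
  B2 = {n0}
m0 ∈ B0, n0 ∈ B2 → different blocks

not bisimilar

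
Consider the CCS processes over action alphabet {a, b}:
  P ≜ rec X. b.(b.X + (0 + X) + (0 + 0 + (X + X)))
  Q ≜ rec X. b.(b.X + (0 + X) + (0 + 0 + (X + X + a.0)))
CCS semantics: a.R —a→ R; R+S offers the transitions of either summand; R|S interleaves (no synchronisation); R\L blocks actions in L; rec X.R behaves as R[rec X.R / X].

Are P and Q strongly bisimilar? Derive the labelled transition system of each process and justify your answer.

LTS(P): 2 reachable states
  s0 = rec X. b.(b.X + (0 + X) + (0 + 0 + (X + X))) | —b→ s1
  s1 = b.(rec X. b.(b.X + (0 + X) + (0 + 0 + (X + X)))) + (0 + (rec X. b.(b.X + (0 + X) + (0 + 0 + (X + X))))) + (0 + 0 + ((rec X. b.(b.X + (0 + X) + (0 + 0 + (X + X)))) + (rec X. b.(b.X + (0 + X) + (0 + 0 + (X + X)))))) | —b→ s0, —b→ s1
LTS(Q): 3 reachable states
  t0 = rec X. b.(b.X + (0 + X) + (0 + 0 + (X + X + a.0))) | —b→ t1
  t1 = b.(rec X. b.(b.X + (0 + X) + (0 + 0 + (X + X + a.0)))) + (0 + (rec X. b.(b.X + (0 + X) + (0 + 0 + (X + X + a.0))))) + (0 + 0 + ((rec X. b.(b.X + (0 + X) + (0 + 0 + (X + X + a.0)))) + (rec X. b.(b.X + (0 + X) + (0 + 0 + (X + X + a.0)))) + a.0)) | —a→ t2, —b→ t0, —b→ t1
  t2 = 0 | (no moves)
Partition-refinement fixed point:
  B0 = {s0, s1}
  B1 = {t0}
  B2 = {t1}
  B3 = {t2}
s0 ∈ B0, t0 ∈ B1 → different blocks

P ≁ Q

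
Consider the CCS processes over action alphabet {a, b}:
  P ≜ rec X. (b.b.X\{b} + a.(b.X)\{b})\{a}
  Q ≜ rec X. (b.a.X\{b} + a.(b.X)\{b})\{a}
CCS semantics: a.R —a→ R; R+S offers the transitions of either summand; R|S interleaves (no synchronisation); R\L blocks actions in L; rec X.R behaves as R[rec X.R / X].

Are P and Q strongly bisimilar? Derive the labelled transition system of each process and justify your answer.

Reachable graph of P (3 states):
  m0 = rec X. (b.b.X\{b} + a.(b.X)\{b})\{a} | ··b··> m1
  m1 = (b.(rec X. (b.b.X\{b} + a.(b.X)\{b})\{a})\{b})\{a} | ··b··> m2
  m2 = (rec X. (b.b.X\{b} + a.(b.X)\{b})\{a})\{b}\{a} | stopped
Reachable graph of Q (2 states):
  n0 = rec X. (b.a.X\{b} + a.(b.X)\{b})\{a} | ··b··> n1
  n1 = (a.(rec X. (b.a.X\{b} + a.(b.X)\{b})\{a})\{b})\{a} | stopped
Coarsest stable partition (strong bisimilarity classes):
  B0 = {m0}
  B1 = {m1, n0}
  B2 = {m2, n1}
m0 ∈ B0, n0 ∈ B1 → different blocks

not bisimilar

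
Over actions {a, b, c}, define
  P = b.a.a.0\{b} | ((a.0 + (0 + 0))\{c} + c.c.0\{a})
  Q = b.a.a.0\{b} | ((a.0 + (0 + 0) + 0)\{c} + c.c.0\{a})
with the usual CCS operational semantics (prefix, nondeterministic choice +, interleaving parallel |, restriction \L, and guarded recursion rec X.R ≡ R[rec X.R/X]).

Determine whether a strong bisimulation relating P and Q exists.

Reachable graph of P (16 states):
  p0 = b.a.a.0\{b} | ((a.0 + (0 + 0))\{c} + c.c.0\{a}) :: =a=> p1, =b=> p2, =c=> p3
  p1 = b.a.a.0\{b} | 0\{c} :: =b=> p4
  p2 = a.a.0\{b} | ((a.0 + (0 + 0))\{c} + c.c.0\{a}) :: =a=> p4, =a=> p5, =c=> p6
  p3 = b.a.a.0\{b} | c.0\{a} :: =b=> p6, =c=> p7
  p4 = a.a.0\{b} | 0\{c} :: =a=> p8
  p5 = a.0\{b} | ((a.0 + (0 + 0))\{c} + c.c.0\{a}) :: =a=> p8, =a=> p9, =c=> p10
  p6 = a.a.0\{b} | c.0\{a} :: =a=> p10, =c=> p11
  p7 = b.a.a.0\{b} | 0\{a} :: =b=> p11
  p8 = a.0\{b} | 0\{c} :: =a=> p12
  p9 = 0\{b} | ((a.0 + (0 + 0))\{c} + c.c.0\{a}) :: =a=> p12, =c=> p13
  p10 = a.0\{b} | c.0\{a} :: =a=> p13, =c=> p14
  p11 = a.a.0\{b} | 0\{a} :: =a=> p14
  p12 = 0\{b} | 0\{c} :: deadlocked
  p13 = 0\{b} | c.0\{a} :: =c=> p15
  p14 = a.0\{b} | 0\{a} :: =a=> p15
  p15 = 0\{b} | 0\{a} :: deadlocked
Reachable graph of Q (16 states):
  q0 = b.a.a.0\{b} | ((a.0 + (0 + 0) + 0)\{c} + c.c.0\{a}) :: =a=> q1, =b=> q2, =c=> q3
  q1 = b.a.a.0\{b} | 0\{c} :: =b=> q4
  q2 = a.a.0\{b} | ((a.0 + (0 + 0) + 0)\{c} + c.c.0\{a}) :: =a=> q4, =a=> q5, =c=> q6
  q3 = b.a.a.0\{b} | c.0\{a} :: =b=> q6, =c=> q7
  q4 = a.a.0\{b} | 0\{c} :: =a=> q8
  q5 = a.0\{b} | ((a.0 + (0 + 0) + 0)\{c} + c.c.0\{a}) :: =a=> q8, =a=> q9, =c=> q10
  q6 = a.a.0\{b} | c.0\{a} :: =a=> q10, =c=> q11
  q7 = b.a.a.0\{b} | 0\{a} :: =b=> q11
  q8 = a.0\{b} | 0\{c} :: =a=> q12
  q9 = 0\{b} | ((a.0 + (0 + 0) + 0)\{c} + c.c.0\{a}) :: =a=> q12, =c=> q13
  q10 = a.0\{b} | c.0\{a} :: =a=> q13, =c=> q14
  q11 = a.a.0\{b} | 0\{a} :: =a=> q14
  q12 = 0\{b} | 0\{c} :: deadlocked
  q13 = 0\{b} | c.0\{a} :: =c=> q15
  q14 = a.0\{b} | 0\{a} :: =a=> q15
  q15 = 0\{b} | 0\{a} :: deadlocked
Bisimilarity quotient blocks:
  B0 = {p0, q0}
  B1 = {p3, q3}
  B2 = {p6, q6}
  B3 = {p10, q10}
  B4 = {p13, q13}
  B5 = {p12, p15, q12, q15}
  B6 = {p14, p8, q14, q8}
  B7 = {p11, p4, q11, q4}
  B8 = {p1, p7, q1, q7}
  B9 = {p2, q2}
  B10 = {p5, q5}
  B11 = {p9, q9}
p0 ∈ B0, q0 ∈ B0 → same block

bisimilar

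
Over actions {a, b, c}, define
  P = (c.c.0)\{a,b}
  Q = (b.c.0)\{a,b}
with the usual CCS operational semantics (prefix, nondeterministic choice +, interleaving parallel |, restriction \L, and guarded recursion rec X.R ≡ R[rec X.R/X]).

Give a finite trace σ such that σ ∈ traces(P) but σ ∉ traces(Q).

P's transition system — 3 states:
  u0 = (c.c.0)\{a,b} → --c--▸ u1
  u1 = (c.0)\{a,b} → --c--▸ u2
  u2 = 0\{a,b} → ·
Q's transition system — 1 states:
  v0 = (b.c.0)\{a,b} → ·
Executing c from P (initial set {u0}):
  step 1 (c): {u1}
  ✓ P
Executing c from Q (initial set {v0}):
  step 1 (c): ∅ (Q stuck)

c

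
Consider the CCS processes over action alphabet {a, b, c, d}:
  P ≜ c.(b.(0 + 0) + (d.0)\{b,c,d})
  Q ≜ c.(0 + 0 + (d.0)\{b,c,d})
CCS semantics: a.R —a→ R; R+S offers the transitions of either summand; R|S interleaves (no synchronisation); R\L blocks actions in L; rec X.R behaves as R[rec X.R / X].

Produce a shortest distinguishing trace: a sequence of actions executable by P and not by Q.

cb

Reachable graph of P (3 states):
  u0 = c.(b.(0 + 0) + (d.0)\{b,c,d}) → ··c··> u1
  u1 = b.(0 + 0) + (d.0)\{b,c,d} → ··b··> u2
  u2 = 0 + 0 → ·
Reachable graph of Q (2 states):
  v0 = c.(0 + 0 + (d.0)\{b,c,d}) → ··c··> v1
  v1 = 0 + 0 + (d.0)\{b,c,d} → ·
Run σ = ⟨cb⟩ on P: start {u0}
  after c @ step 1: {u1}
  after b @ step 2: {u2}
  — P admits the full trace.
Run σ = ⟨cb⟩ on Q: start {v0}
  after c @ step 1: {v1}
  after b @ step 2: ∅ (Q stuck)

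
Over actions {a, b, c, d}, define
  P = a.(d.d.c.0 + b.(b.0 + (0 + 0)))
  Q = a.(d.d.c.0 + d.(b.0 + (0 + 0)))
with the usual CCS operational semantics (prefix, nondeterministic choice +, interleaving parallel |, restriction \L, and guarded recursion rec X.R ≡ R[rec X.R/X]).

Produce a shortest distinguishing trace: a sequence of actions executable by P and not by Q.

ab

LTS(P): 6 reachable states
  s0 = a.(d.d.c.0 + b.(b.0 + (0 + 0))) :: --a--▸ s1
  s1 = d.d.c.0 + b.(b.0 + (0 + 0)) :: --b--▸ s2, --d--▸ s3
  s2 = b.0 + (0 + 0) :: --b--▸ s4
  s3 = d.c.0 :: --d--▸ s5
  s4 = 0 :: ·
  s5 = c.0 :: --c--▸ s4
LTS(Q): 6 reachable states
  t0 = a.(d.d.c.0 + d.(b.0 + (0 + 0))) :: --a--▸ t1
  t1 = d.d.c.0 + d.(b.0 + (0 + 0)) :: --d--▸ t2, --d--▸ t3
  t2 = b.0 + (0 + 0) :: --b--▸ t4
  t3 = d.c.0 :: --d--▸ t5
  t4 = 0 :: ·
  t5 = c.0 :: --c--▸ t4
Executing ab from P (initial set {s0}):
  step 1 (a): {s1}
  step 2 (b): {s2}
  ✓ P
Executing ab from Q (initial set {t0}):
  step 1 (a): {t1}
  step 2 (b): ∅ (Q stuck)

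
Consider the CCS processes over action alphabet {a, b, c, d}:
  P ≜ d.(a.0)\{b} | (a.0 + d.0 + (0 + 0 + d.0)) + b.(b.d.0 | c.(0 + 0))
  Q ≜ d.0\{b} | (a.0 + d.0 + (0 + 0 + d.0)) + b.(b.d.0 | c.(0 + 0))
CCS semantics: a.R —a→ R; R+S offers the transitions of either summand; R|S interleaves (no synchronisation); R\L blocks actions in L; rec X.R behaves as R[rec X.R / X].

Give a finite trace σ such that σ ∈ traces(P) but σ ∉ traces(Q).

Reachable graph of P (12 states):
  s0 = d.(a.0)\{b} | (a.0 + d.0 + (0 + 0 + d.0)) + b.(b.d.0 | c.(0 + 0)) | --a--▸ s1, --b--▸ s2, --d--▸ s1, --d--▸ s3
  s1 = d.(a.0)\{b} | 0 | --d--▸ s4
  s2 = b.d.0 | c.(0 + 0) | --b--▸ s5, --c--▸ s6
  s3 = (a.0)\{b} | (a.0 + d.0 + (0 + 0 + d.0)) | --a--▸ s4, --a--▸ s7, --d--▸ s4
  s4 = (a.0)\{b} | 0 | --a--▸ s8
  s5 = d.0 | c.(0 + 0) | --c--▸ s9, --d--▸ s10
  s6 = b.d.0 | (0 + 0) | --b--▸ s9
  s7 = 0\{b} | (a.0 + d.0 + (0 + 0 + d.0)) | --a--▸ s8, --d--▸ s8
  s8 = 0\{b} | 0 | ·
  s9 = d.0 | (0 + 0) | --d--▸ s11
  s10 = 0 | c.(0 + 0) | --c--▸ s11
  s11 = 0 | (0 + 0) | ·
Reachable graph of Q (10 states):
  t0 = d.0\{b} | (a.0 + d.0 + (0 + 0 + d.0)) + b.(b.d.0 | c.(0 + 0)) | --a--▸ t1, --b--▸ t2, --d--▸ t1, --d--▸ t3
  t1 = d.0\{b} | 0 | --d--▸ t4
  t2 = b.d.0 | c.(0 + 0) | --b--▸ t5, --c--▸ t6
  t3 = 0\{b} | (a.0 + d.0 + (0 + 0 + d.0)) | --a--▸ t4, --d--▸ t4
  t4 = 0\{b} | 0 | ·
  t5 = d.0 | c.(0 + 0) | --c--▸ t7, --d--▸ t8
  t6 = b.d.0 | (0 + 0) | --b--▸ t7
  t7 = d.0 | (0 + 0) | --d--▸ t9
  t8 = 0 | c.(0 + 0) | --c--▸ t9
  t9 = 0 | (0 + 0) | ·
Trace ⟨ada⟩ through P, begin at {s0}:
  step 1 (a): {s1}
  step 2 (d): {s4}
  step 3 (a): {s8}
  ✓ P
Trace ⟨ada⟩ through Q, begin at {t0}:
  step 1 (a): {t1}
  step 2 (d): {t4}
  step 3 (a): no successor for Q

ada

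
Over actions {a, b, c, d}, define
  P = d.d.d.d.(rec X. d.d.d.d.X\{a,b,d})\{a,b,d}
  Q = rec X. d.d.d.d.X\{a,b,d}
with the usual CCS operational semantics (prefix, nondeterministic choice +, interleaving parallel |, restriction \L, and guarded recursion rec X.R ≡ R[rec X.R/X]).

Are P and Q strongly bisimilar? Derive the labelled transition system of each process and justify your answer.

Reachable graph of P (5 states):
  u0 = d.d.d.d.(rec X. d.d.d.d.X\{a,b,d})\{a,b,d} ⊢ --d--▸ u1
  u1 = d.d.d.(rec X. d.d.d.d.X\{a,b,d})\{a,b,d} ⊢ --d--▸ u2
  u2 = d.d.(rec X. d.d.d.d.X\{a,b,d})\{a,b,d} ⊢ --d--▸ u3
  u3 = d.(rec X. d.d.d.d.X\{a,b,d})\{a,b,d} ⊢ --d--▸ u4
  u4 = (rec X. d.d.d.d.X\{a,b,d})\{a,b,d} ⊢ stopped
Reachable graph of Q (5 states):
  v0 = rec X. d.d.d.d.X\{a,b,d} ⊢ --d--▸ v1
  v1 = d.d.d.(rec X. d.d.d.d.X\{a,b,d})\{a,b,d} ⊢ --d--▸ v2
  v2 = d.d.(rec X. d.d.d.d.X\{a,b,d})\{a,b,d} ⊢ --d--▸ v3
  v3 = d.(rec X. d.d.d.d.X\{a,b,d})\{a,b,d} ⊢ --d--▸ v4
  v4 = (rec X. d.d.d.d.X\{a,b,d})\{a,b,d} ⊢ stopped
Coarsest stable partition (strong bisimilarity classes):
  B0 = {u0, v0}
  B1 = {u1, v1}
  B2 = {u2, v2}
  B3 = {u3, v3}
  B4 = {u4, v4}
u0 ∈ B0, v0 ∈ B0 → same block

YES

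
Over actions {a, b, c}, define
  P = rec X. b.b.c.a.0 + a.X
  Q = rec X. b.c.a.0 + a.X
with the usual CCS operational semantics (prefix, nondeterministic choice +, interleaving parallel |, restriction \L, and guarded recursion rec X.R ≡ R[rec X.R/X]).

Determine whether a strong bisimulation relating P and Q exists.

NO

P's transition system — 5 states:
  p0 = rec X. b.b.c.a.0 + a.X ⊢ --a--▸ p0, --b--▸ p1
  p1 = b.c.a.0 ⊢ --b--▸ p2
  p2 = c.a.0 ⊢ --c--▸ p3
  p3 = a.0 ⊢ --a--▸ p4
  p4 = 0 ⊢ (no moves)
Q's transition system — 4 states:
  q0 = rec X. b.c.a.0 + a.X ⊢ --a--▸ q0, --b--▸ q1
  q1 = c.a.0 ⊢ --c--▸ q2
  q2 = a.0 ⊢ --a--▸ q3
  q3 = 0 ⊢ (no moves)
Coarsest stable partition (strong bisimilarity classes):
  B0 = {p0}
  B1 = {p1}
  B2 = {p2, q1}
  B3 = {p3, q2}
  B4 = {p4, q3}
  B5 = {q0}
p0 ∈ B0, q0 ∈ B5 → different blocks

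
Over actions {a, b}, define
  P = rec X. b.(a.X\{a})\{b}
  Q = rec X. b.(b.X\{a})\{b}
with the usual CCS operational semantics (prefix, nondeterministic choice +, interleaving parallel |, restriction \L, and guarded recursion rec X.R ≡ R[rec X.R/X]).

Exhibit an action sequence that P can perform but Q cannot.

LTS(P): 3 reachable states
  p0 = rec X. b.(a.X\{a})\{b} ⊢ =b=> p1
  p1 = (a.(rec X. b.(a.X\{a})\{b})\{a})\{b} ⊢ =a=> p2
  p2 = (rec X. b.(a.X\{a})\{b})\{a}\{b} ⊢ (no moves)
LTS(Q): 2 reachable states
  q0 = rec X. b.(b.X\{a})\{b} ⊢ =b=> q1
  q1 = (b.(rec X. b.(b.X\{a})\{b})\{a})\{b} ⊢ (no moves)
Trace ⟨ba⟩ through P, begin at {p0}:
  [1] b ⇒ {p1}
  [2] a ⇒ {p2}
  — P admits the full trace.
Trace ⟨ba⟩ through Q, begin at {q0}:
  [1] b ⇒ {q1}
  [2] a ⇒ no successor for Q

ba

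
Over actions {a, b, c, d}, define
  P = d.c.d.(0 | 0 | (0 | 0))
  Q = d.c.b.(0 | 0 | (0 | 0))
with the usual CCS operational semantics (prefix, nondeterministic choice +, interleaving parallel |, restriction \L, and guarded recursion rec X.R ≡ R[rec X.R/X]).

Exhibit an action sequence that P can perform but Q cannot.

dcd

LTS(P): 4 reachable states
  u0 = d.c.d.(0 | 0 | (0 | 0)) :: -d-> u1
  u1 = c.d.(0 | 0 | (0 | 0)) :: -c-> u2
  u2 = d.(0 | 0 | (0 | 0)) :: -d-> u3
  u3 = 0 | 0 | (0 | 0) :: ∅
LTS(Q): 4 reachable states
  v0 = d.c.b.(0 | 0 | (0 | 0)) :: -d-> v1
  v1 = c.b.(0 | 0 | (0 | 0)) :: -c-> v2
  v2 = b.(0 | 0 | (0 | 0)) :: -b-> v3
  v3 = 0 | 0 | (0 | 0) :: ∅
Trace ⟨dcd⟩ through P, begin at {u0}:
  [1] d ⇒ {u1}
  [2] c ⇒ {u2}
  [3] d ⇒ {u3}
  P completes σ.
Trace ⟨dcd⟩ through Q, begin at {v0}:
  [1] d ⇒ {v1}
  [2] c ⇒ {v2}
  [3] d ⇒ ∅  — Q cannot continue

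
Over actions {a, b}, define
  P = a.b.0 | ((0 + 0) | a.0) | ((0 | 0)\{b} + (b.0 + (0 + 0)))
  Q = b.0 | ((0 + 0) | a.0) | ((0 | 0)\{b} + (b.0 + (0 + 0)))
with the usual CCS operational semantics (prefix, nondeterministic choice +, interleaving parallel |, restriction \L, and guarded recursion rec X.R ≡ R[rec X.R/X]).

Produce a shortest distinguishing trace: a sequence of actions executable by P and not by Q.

P's transition system — 12 states:
  s0 = a.b.0 | ((0 + 0) | a.0) | ((0 | 0)\{b} + (b.0 + (0 + 0))) → —a→ s1, —a→ s2, —b→ s3
  s1 = a.b.0 | ((0 + 0) | 0) | ((0 | 0)\{b} + (b.0 + (0 + 0))) → —a→ s4, —b→ s5
  s2 = b.0 | ((0 + 0) | a.0) | ((0 | 0)\{b} + (b.0 + (0 + 0))) → —a→ s4, —b→ s6, —b→ s7
  s3 = a.b.0 | ((0 + 0) | a.0) | 0 → —a→ s5, —a→ s7
  s4 = b.0 | ((0 + 0) | 0) | ((0 | 0)\{b} + (b.0 + (0 + 0))) → —b→ s8, —b→ s9
  s5 = a.b.0 | ((0 + 0) | 0) | 0 → —a→ s9
  s6 = 0 | ((0 + 0) | a.0) | ((0 | 0)\{b} + (b.0 + (0 + 0))) → —a→ s8, —b→ s10
  s7 = b.0 | ((0 + 0) | a.0) | 0 → —a→ s9, —b→ s10
  s8 = 0 | ((0 + 0) | 0) | ((0 | 0)\{b} + (b.0 + (0 + 0))) → —b→ s11
  s9 = b.0 | ((0 + 0) | 0) | 0 → —b→ s11
  s10 = 0 | ((0 + 0) | a.0) | 0 → —a→ s11
  s11 = 0 | ((0 + 0) | 0) | 0 → deadlocked
Q's transition system — 8 states:
  t0 = b.0 | ((0 + 0) | a.0) | ((0 | 0)\{b} + (b.0 + (0 + 0))) → —a→ t1, —b→ t2, —b→ t3
  t1 = b.0 | ((0 + 0) | 0) | ((0 | 0)\{b} + (b.0 + (0 + 0))) → —b→ t4, —b→ t5
  t2 = 0 | ((0 + 0) | a.0) | ((0 | 0)\{b} + (b.0 + (0 + 0))) → —a→ t4, —b→ t6
  t3 = b.0 | ((0 + 0) | a.0) | 0 → —a→ t5, —b→ t6
  t4 = 0 | ((0 + 0) | 0) | ((0 | 0)\{b} + (b.0 + (0 + 0))) → —b→ t7
  t5 = b.0 | ((0 + 0) | 0) | 0 → —b→ t7
  t6 = 0 | ((0 + 0) | a.0) | 0 → —a→ t7
  t7 = 0 | ((0 + 0) | 0) | 0 → deadlocked
Executing aa from P (initial set {s0}):
  step 1 (a): {s1, s2}
  step 2 (a): {s4}
  ✓ P
Executing aa from Q (initial set {t0}):
  step 1 (a): {t1}
  step 2 (a): ∅  — Q cannot continue

aa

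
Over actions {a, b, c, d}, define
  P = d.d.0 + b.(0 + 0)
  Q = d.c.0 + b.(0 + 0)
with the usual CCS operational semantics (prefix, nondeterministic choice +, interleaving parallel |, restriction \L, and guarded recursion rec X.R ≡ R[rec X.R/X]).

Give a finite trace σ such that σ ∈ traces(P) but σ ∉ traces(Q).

Reachable graph of P (4 states):
  s0 = d.d.0 + b.(0 + 0) has moves -b-> s1, -d-> s2
  s1 = 0 + 0 has moves stopped
  s2 = d.0 has moves -d-> s3
  s3 = 0 has moves stopped
Reachable graph of Q (4 states):
  t0 = d.c.0 + b.(0 + 0) has moves -b-> t1, -d-> t2
  t1 = 0 + 0 has moves stopped
  t2 = c.0 has moves -c-> t3
  t3 = 0 has moves stopped
Trace ⟨dd⟩ through P, begin at {s0}:
  step 1 (d): {s2}
  step 2 (d): {s3}
  ✓ P
Trace ⟨dd⟩ through Q, begin at {t0}:
  step 1 (d): {t2}
  step 2 (d): no successor for Q

dd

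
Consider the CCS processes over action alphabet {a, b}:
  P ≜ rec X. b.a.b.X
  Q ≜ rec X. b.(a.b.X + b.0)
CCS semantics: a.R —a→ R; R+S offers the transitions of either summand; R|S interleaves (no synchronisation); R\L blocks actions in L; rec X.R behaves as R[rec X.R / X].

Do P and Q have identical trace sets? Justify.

P's transition system — 3 states:
  u0 = rec X. b.a.b.X | -b-> u1
  u1 = a.b.(rec X. b.a.b.X) | -a-> u2
  u2 = b.(rec X. b.a.b.X) | -b-> u0
Q's transition system — 4 states:
  v0 = rec X. b.(a.b.X + b.0) | -b-> v1
  v1 = a.b.(rec X. b.(a.b.X + b.0)) + b.0 | -a-> v2, -b-> v3
  v2 = b.(rec X. b.(a.b.X + b.0)) | -b-> v0
  v3 = 0 | ∅
Trace ⟨bb⟩ through Q, begin at {v0}:
  step 1 (b): {v1}
  step 2 (b): {v3}
  ✓ Q
Trace ⟨bb⟩ through P, begin at {u0}:
  step 1 (b): {u1}
  step 2 (b): ∅  — P cannot continue

trace-distinct — witness ⟨bb⟩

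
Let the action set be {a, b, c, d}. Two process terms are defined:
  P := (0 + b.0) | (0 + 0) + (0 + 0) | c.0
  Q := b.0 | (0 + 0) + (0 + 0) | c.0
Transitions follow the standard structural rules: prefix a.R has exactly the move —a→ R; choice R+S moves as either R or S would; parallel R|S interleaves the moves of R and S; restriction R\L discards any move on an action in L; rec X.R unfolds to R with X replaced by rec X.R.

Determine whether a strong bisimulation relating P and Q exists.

P's transition system — 3 states:
  s0 = (0 + b.0) | (0 + 0) + (0 + 0) | c.0 :: =b=> s1, =c=> s2
  s1 = 0 | (0 + 0) :: (no moves)
  s2 = (0 + 0) | 0 :: (no moves)
Q's transition system — 3 states:
  t0 = b.0 | (0 + 0) + (0 + 0) | c.0 :: =b=> t1, =c=> t2
  t1 = 0 | (0 + 0) :: (no moves)
  t2 = (0 + 0) | 0 :: (no moves)
Bisimilarity quotient blocks:
  B0 = {s0, t0}
  B1 = {s1, s2, t1, t2}
s0 ∈ B0, t0 ∈ B0 → same block

YES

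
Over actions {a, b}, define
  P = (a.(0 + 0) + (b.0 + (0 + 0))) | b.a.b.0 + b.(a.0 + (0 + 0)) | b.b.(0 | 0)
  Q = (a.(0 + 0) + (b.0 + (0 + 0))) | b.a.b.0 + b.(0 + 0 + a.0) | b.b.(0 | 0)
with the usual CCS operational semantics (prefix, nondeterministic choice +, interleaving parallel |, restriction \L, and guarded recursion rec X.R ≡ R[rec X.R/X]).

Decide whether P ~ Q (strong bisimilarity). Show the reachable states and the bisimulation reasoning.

YES

P's transition system — 20 states:
  s0 = (a.(0 + 0) + (b.0 + (0 + 0))) | b.a.b.0 + b.(a.0 + (0 + 0)) | b.b.(0 | 0) ⊢ --a--▸ s1, --b--▸ s2, --b--▸ s3, --b--▸ s4, --b--▸ s5
  s1 = (0 + 0) | b.a.b.0 ⊢ --b--▸ s6
  s2 = (a.(0 + 0) + (b.0 + (0 + 0))) | a.b.0 ⊢ --a--▸ s6, --a--▸ s7, --b--▸ s8
  s3 = (a.0 + (0 + 0)) | b.b.(0 | 0) ⊢ --a--▸ s9, --b--▸ s10
  s4 = 0 | b.a.b.0 ⊢ --b--▸ s8
  s5 = b.(a.0 + (0 + 0)) | b.(0 | 0) ⊢ --b--▸ s10, --b--▸ s11
  s6 = (0 + 0) | a.b.0 ⊢ --a--▸ s12
  s7 = (a.(0 + 0) + (b.0 + (0 + 0))) | b.0 ⊢ --a--▸ s12, --b--▸ s13, --b--▸ s14
  s8 = 0 | a.b.0 ⊢ --a--▸ s14
  s9 = 0 | b.b.(0 | 0) ⊢ --b--▸ s15
  s10 = (a.0 + (0 + 0)) | b.(0 | 0) ⊢ --a--▸ s15, --b--▸ s16
  s11 = b.(a.0 + (0 + 0)) | (0 | 0) ⊢ --b--▸ s16
  s12 = (0 + 0) | b.0 ⊢ --b--▸ s17
  s13 = (a.(0 + 0) + (b.0 + (0 + 0))) | 0 ⊢ --a--▸ s17, --b--▸ s18
  s14 = 0 | b.0 ⊢ --b--▸ s18
  s15 = 0 | b.(0 | 0) ⊢ --b--▸ s19
  s16 = (a.0 + (0 + 0)) | (0 | 0) ⊢ --a--▸ s19
  s17 = (0 + 0) | 0 ⊢ stopped
  s18 = 0 | 0 ⊢ stopped
  s19 = 0 | (0 | 0) ⊢ stopped
Q's transition system — 20 states:
  t0 = (a.(0 + 0) + (b.0 + (0 + 0))) | b.a.b.0 + b.(0 + 0 + a.0) | b.b.(0 | 0) ⊢ --a--▸ t1, --b--▸ t2, --b--▸ t3, --b--▸ t4, --b--▸ t5
  t1 = (0 + 0) | b.a.b.0 ⊢ --b--▸ t6
  t2 = (0 + 0 + a.0) | b.b.(0 | 0) ⊢ --a--▸ t7, --b--▸ t8
  t3 = (a.(0 + 0) + (b.0 + (0 + 0))) | a.b.0 ⊢ --a--▸ t6, --a--▸ t9, --b--▸ t10
  t4 = 0 | b.a.b.0 ⊢ --b--▸ t10
  t5 = b.(0 + 0 + a.0) | b.(0 | 0) ⊢ --b--▸ t11, --b--▸ t8
  t6 = (0 + 0) | a.b.0 ⊢ --a--▸ t12
  t7 = 0 | b.b.(0 | 0) ⊢ --b--▸ t13
  t8 = (0 + 0 + a.0) | b.(0 | 0) ⊢ --a--▸ t13, --b--▸ t14
  t9 = (a.(0 + 0) + (b.0 + (0 + 0))) | b.0 ⊢ --a--▸ t12, --b--▸ t15, --b--▸ t16
  t10 = 0 | a.b.0 ⊢ --a--▸ t16
  t11 = b.(0 + 0 + a.0) | (0 | 0) ⊢ --b--▸ t14
  t12 = (0 + 0) | b.0 ⊢ --b--▸ t17
  t13 = 0 | b.(0 | 0) ⊢ --b--▸ t18
  t14 = (0 + 0 + a.0) | (0 | 0) ⊢ --a--▸ t18
  t15 = (a.(0 + 0) + (b.0 + (0 + 0))) | 0 ⊢ --a--▸ t17, --b--▸ t19
  t16 = 0 | b.0 ⊢ --b--▸ t19
  t17 = (0 + 0) | 0 ⊢ stopped
  t18 = 0 | (0 | 0) ⊢ stopped
  t19 = 0 | 0 ⊢ stopped
Bisimilarity quotient blocks:
  B0 = {s0, t0}
  B1 = {s1, s4, t1, t4}
  B2 = {s6, s8, t10, t6}
  B3 = {s12, s14, s15, t12, t13, t16}
  B4 = {s17, s18, s19, t17, t18, t19}
  B5 = {s2, t3}
  B6 = {s7, t9}
  B7 = {s13, t15}
  B8 = {s3, t2}
  B9 = {s10, t8}
  B10 = {s16, t14}
  B11 = {s9, t7}
  B12 = {s5, t5}
  B13 = {s11, t11}
s0 ∈ B0, t0 ∈ B0 → same block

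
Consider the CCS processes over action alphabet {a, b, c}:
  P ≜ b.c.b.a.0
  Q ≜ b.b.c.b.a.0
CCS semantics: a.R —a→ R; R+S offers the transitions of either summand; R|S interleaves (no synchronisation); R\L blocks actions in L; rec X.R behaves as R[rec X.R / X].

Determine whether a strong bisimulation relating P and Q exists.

not bisimilar

LTS(P): 5 reachable states
  u0 = b.c.b.a.0 | —b→ u1
  u1 = c.b.a.0 | —c→ u2
  u2 = b.a.0 | —b→ u3
  u3 = a.0 | —a→ u4
  u4 = 0 | (no moves)
LTS(Q): 6 reachable states
  v0 = b.b.c.b.a.0 | —b→ v1
  v1 = b.c.b.a.0 | —b→ v2
  v2 = c.b.a.0 | —c→ v3
  v3 = b.a.0 | —b→ v4
  v4 = a.0 | —a→ v5
  v5 = 0 | (no moves)
Partition-refinement fixed point:
  B0 = {u0, v1}
  B1 = {u1, v2}
  B2 = {u2, v3}
  B3 = {u3, v4}
  B4 = {u4, v5}
  B5 = {v0}
u0 ∈ B0, v0 ∈ B5 → different blocks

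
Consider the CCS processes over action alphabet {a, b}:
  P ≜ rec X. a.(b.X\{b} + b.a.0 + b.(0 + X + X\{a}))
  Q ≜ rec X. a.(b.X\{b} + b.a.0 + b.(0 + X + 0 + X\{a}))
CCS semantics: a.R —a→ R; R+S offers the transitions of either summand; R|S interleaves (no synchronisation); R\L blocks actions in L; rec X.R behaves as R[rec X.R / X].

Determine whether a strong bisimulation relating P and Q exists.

P's transition system — 7 states:
  p0 = rec X. a.(b.X\{b} + b.a.0 + b.(0 + X + X\{a})) has moves ··a··> p1
  p1 = b.(rec X. a.(b.X\{b} + b.a.0 + b.(0 + X + X\{a})))\{b} + b.a.0 + b.(0 + (rec X. a.(b.X\{b} + b.a.0 + b.(0 + X + X\{a}))) + (rec X. a.(b.X\{b} + b.a.0 + b.(0 + X + X\{a})))\{a}) has moves ··b··> p2, ··b··> p3, ··b··> p4
  p2 = (rec X. a.(b.X\{b} + b.a.0 + b.(0 + X + X\{a})))\{b} has moves ··a··> p5
  p3 = 0 + (rec X. a.(b.X\{b} + b.a.0 + b.(0 + X + X\{a}))) + (rec X. a.(b.X\{b} + b.a.0 + b.(0 + X + X\{a})))\{a} has moves ··a··> p1
  p4 = a.0 has moves ··a··> p6
  p5 = (b.(rec X. a.(b.X\{b} + b.a.0 + b.(0 + X + X\{a})))\{b} + b.a.0 + b.(0 + (rec X. a.(b.X\{b} + b.a.0 + b.(0 + X + X\{a}))) + (rec X. a.(b.X\{b} + b.a.0 + b.(0 + X + X\{a})))\{a}))\{b} has moves (no moves)
  p6 = 0 has moves (no moves)
Q's transition system — 7 states:
  q0 = rec X. a.(b.X\{b} + b.a.0 + b.(0 + X + 0 + X\{a})) has moves ··a··> q1
  q1 = b.(rec X. a.(b.X\{b} + b.a.0 + b.(0 + X + 0 + X\{a})))\{b} + b.a.0 + b.(0 + (rec X. a.(b.X\{b} + b.a.0 + b.(0 + X + 0 + X\{a}))) + 0 + (rec X. a.(b.X\{b} + b.a.0 + b.(0 + X + 0 + X\{a})))\{a}) has moves ··b··> q2, ··b··> q3, ··b··> q4
  q2 = (rec X. a.(b.X\{b} + b.a.0 + b.(0 + X + 0 + X\{a})))\{b} has moves ··a··> q5
  q3 = 0 + (rec X. a.(b.X\{b} + b.a.0 + b.(0 + X + 0 + X\{a}))) + 0 + (rec X. a.(b.X\{b} + b.a.0 + b.(0 + X + 0 + X\{a})))\{a} has moves ··a··> q1
  q4 = a.0 has moves ··a··> q6
  q5 = (b.(rec X. a.(b.X\{b} + b.a.0 + b.(0 + X + 0 + X\{a})))\{b} + b.a.0 + b.(0 + (rec X. a.(b.X\{b} + b.a.0 + b.(0 + X + 0 + X\{a}))) + 0 + (rec X. a.(b.X\{b} + b.a.0 + b.(0 + X + 0 + X\{a})))\{a}))\{b} has moves (no moves)
  q6 = 0 has moves (no moves)
Partition-refinement fixed point:
  B0 = {p0, p3, q0, q3}
  B1 = {p1, q1}
  B2 = {p2, p4, q2, q4}
  B3 = {p5, p6, q5, q6}
p0 ∈ B0, q0 ∈ B0 → same block

bisimilar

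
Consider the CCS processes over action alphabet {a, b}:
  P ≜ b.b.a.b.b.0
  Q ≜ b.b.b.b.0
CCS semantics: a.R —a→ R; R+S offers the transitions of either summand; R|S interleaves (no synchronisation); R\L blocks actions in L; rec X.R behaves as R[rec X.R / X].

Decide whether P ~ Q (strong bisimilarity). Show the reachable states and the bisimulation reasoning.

LTS(P): 6 reachable states
  s0 = b.b.a.b.b.0 ⊢ --b--▸ s1
  s1 = b.a.b.b.0 ⊢ --b--▸ s2
  s2 = a.b.b.0 ⊢ --a--▸ s3
  s3 = b.b.0 ⊢ --b--▸ s4
  s4 = b.0 ⊢ --b--▸ s5
  s5 = 0 ⊢ ·
LTS(Q): 5 reachable states
  t0 = b.b.b.b.0 ⊢ --b--▸ t1
  t1 = b.b.b.0 ⊢ --b--▸ t2
  t2 = b.b.0 ⊢ --b--▸ t3
  t3 = b.0 ⊢ --b--▸ t4
  t4 = 0 ⊢ ·
Coarsest stable partition (strong bisimilarity classes):
  B0 = {s0}
  B1 = {s1}
  B2 = {s2}
  B3 = {s3, t2}
  B4 = {s4, t3}
  B5 = {s5, t4}
  B6 = {t0}
  B7 = {t1}
s0 ∈ B0, t0 ∈ B6 → different blocks

NO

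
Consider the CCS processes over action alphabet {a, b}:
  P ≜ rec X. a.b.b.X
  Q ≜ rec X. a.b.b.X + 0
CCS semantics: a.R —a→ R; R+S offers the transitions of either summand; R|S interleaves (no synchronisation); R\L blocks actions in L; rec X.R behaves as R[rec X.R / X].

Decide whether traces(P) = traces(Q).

YES

P's transition system — 3 states:
  m0 = rec X. a.b.b.X :: —a→ m1
  m1 = b.b.(rec X. a.b.b.X) :: —b→ m2
  m2 = b.(rec X. a.b.b.X) :: —b→ m0
Q's transition system — 3 states:
  n0 = rec X. a.b.b.X + 0 :: —a→ n1
  n1 = b.b.(rec X. a.b.b.X + 0) :: —b→ n2
  n2 = b.(rec X. a.b.b.X + 0) :: —b→ n0
Bisimilarity quotient blocks:
  B0 = {m0, n0}
  B1 = {m1, n1}
  B2 = {m2, n2}
m0 ∈ B0, n0 ∈ B0 → same block
Bisimilar ⇒ trace-equivalent.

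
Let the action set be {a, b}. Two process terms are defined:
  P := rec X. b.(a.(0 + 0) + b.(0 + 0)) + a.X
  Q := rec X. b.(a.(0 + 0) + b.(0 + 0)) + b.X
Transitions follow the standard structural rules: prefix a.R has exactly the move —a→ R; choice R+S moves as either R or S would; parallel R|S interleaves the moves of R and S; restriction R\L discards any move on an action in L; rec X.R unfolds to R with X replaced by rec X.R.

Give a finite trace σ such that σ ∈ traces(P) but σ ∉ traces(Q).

Reachable graph of P (3 states):
  u0 = rec X. b.(a.(0 + 0) + b.(0 + 0)) + a.X → =a=> u0, =b=> u1
  u1 = a.(0 + 0) + b.(0 + 0) → =a=> u2, =b=> u2
  u2 = 0 + 0 → deadlocked
Reachable graph of Q (3 states):
  v0 = rec X. b.(a.(0 + 0) + b.(0 + 0)) + b.X → =b=> v0, =b=> v1
  v1 = a.(0 + 0) + b.(0 + 0) → =a=> v2, =b=> v2
  v2 = 0 + 0 → deadlocked
Executing a from P (initial set {u0}):
  [1] a ⇒ {u0}
  ✓ P
Executing a from Q (initial set {v0}):
  [1] a ⇒ ∅ (Q stuck)

a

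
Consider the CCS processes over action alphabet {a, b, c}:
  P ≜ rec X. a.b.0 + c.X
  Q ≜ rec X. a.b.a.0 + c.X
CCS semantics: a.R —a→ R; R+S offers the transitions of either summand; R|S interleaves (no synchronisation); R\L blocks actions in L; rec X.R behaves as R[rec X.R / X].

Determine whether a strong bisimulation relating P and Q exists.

P's transition system — 3 states:
  s0 = rec X. a.b.0 + c.X has moves —a→ s1, —c→ s0
  s1 = b.0 has moves —b→ s2
  s2 = 0 has moves ∅
Q's transition system — 4 states:
  t0 = rec X. a.b.a.0 + c.X has moves —a→ t1, —c→ t0
  t1 = b.a.0 has moves —b→ t2
  t2 = a.0 has moves —a→ t3
  t3 = 0 has moves ∅
Partition-refinement fixed point:
  B0 = {s0}
  B1 = {s1}
  B2 = {s2, t3}
  B3 = {t0}
  B4 = {t1}
  B5 = {t2}
s0 ∈ B0, t0 ∈ B3 → different blocks

NO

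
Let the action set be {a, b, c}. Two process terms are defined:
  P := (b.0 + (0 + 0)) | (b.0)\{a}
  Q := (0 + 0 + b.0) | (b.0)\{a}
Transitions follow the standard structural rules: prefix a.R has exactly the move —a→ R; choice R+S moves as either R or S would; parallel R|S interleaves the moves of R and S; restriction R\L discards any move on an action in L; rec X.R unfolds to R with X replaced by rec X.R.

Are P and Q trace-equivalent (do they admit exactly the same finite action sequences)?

traces(P) = traces(Q)

P's transition system — 4 states:
  u0 = (b.0 + (0 + 0)) | (b.0)\{a} | —b→ u1, —b→ u2
  u1 = (b.0 + (0 + 0)) | 0\{a} | —b→ u3
  u2 = 0 | (b.0)\{a} | —b→ u3
  u3 = 0 | 0\{a} | ·
Q's transition system — 4 states:
  v0 = (0 + 0 + b.0) | (b.0)\{a} | —b→ v1, —b→ v2
  v1 = (0 + 0 + b.0) | 0\{a} | —b→ v3
  v2 = 0 | (b.0)\{a} | —b→ v3
  v3 = 0 | 0\{a} | ·
Partition-refinement fixed point:
  B0 = {u0, v0}
  B1 = {u1, u2, v1, v2}
  B2 = {u3, v3}
u0 ∈ B0, v0 ∈ B0 → same block
Bisimilar ⇒ trace-equivalent.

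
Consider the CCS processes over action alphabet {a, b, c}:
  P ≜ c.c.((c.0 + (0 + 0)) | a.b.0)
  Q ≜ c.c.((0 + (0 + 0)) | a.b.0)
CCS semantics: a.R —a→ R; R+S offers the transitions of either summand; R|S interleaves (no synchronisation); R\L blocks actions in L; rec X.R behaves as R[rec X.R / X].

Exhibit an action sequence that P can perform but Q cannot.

ccc

P's transition system — 8 states:
  u0 = c.c.((c.0 + (0 + 0)) | a.b.0) → -c-> u1
  u1 = c.((c.0 + (0 + 0)) | a.b.0) → -c-> u2
  u2 = (c.0 + (0 + 0)) | a.b.0 → -a-> u3, -c-> u4
  u3 = (c.0 + (0 + 0)) | b.0 → -b-> u5, -c-> u6
  u4 = 0 | a.b.0 → -a-> u6
  u5 = (c.0 + (0 + 0)) | 0 → -c-> u7
  u6 = 0 | b.0 → -b-> u7
  u7 = 0 | 0 → ·
Q's transition system — 5 states:
  v0 = c.c.((0 + (0 + 0)) | a.b.0) → -c-> v1
  v1 = c.((0 + (0 + 0)) | a.b.0) → -c-> v2
  v2 = (0 + (0 + 0)) | a.b.0 → -a-> v3
  v3 = (0 + (0 + 0)) | b.0 → -b-> v4
  v4 = (0 + (0 + 0)) | 0 → ·
Trace ⟨ccc⟩ through P, begin at {u0}:
  [1] c ⇒ {u1}
  [2] c ⇒ {u2}
  [3] c ⇒ {u4}
  — P admits the full trace.
Trace ⟨ccc⟩ through Q, begin at {v0}:
  [1] c ⇒ {v1}
  [2] c ⇒ {v2}
  [3] c ⇒ ∅  — Q cannot continue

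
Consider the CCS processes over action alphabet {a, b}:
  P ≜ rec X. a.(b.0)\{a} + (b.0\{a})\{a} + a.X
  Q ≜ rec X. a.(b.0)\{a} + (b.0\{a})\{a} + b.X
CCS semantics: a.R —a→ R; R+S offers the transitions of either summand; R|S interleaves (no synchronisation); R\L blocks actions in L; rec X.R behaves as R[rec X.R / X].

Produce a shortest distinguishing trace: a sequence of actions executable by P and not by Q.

aa

Reachable graph of P (4 states):
  m0 = rec X. a.(b.0)\{a} + (b.0\{a})\{a} + a.X :: --a--▸ m0, --a--▸ m1, --b--▸ m2
  m1 = (b.0)\{a} :: --b--▸ m3
  m2 = 0\{a}\{a} :: stopped
  m3 = 0\{a} :: stopped
Reachable graph of Q (4 states):
  n0 = rec X. a.(b.0)\{a} + (b.0\{a})\{a} + b.X :: --a--▸ n1, --b--▸ n0, --b--▸ n2
  n1 = (b.0)\{a} :: --b--▸ n3
  n2 = 0\{a}\{a} :: stopped
  n3 = 0\{a} :: stopped
Run σ = ⟨aa⟩ on P: start {m0}
  after a @ step 1: {m0, m1}
  after a @ step 2: {m0, m1}
  P completes σ.
Run σ = ⟨aa⟩ on Q: start {n0}
  after a @ step 1: {n1}
  after a @ step 2: no successor for Q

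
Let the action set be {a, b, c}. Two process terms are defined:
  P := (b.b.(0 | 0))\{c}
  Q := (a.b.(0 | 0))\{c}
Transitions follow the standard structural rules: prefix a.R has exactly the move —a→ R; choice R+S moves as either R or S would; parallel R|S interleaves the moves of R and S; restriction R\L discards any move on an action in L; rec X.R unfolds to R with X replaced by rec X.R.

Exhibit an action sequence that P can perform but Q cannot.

b

Reachable graph of P (3 states):
  u0 = (b.b.(0 | 0))\{c} → —b→ u1
  u1 = (b.(0 | 0))\{c} → —b→ u2
  u2 = (0 | 0)\{c} → ∅
Reachable graph of Q (3 states):
  v0 = (a.b.(0 | 0))\{c} → —a→ v1
  v1 = (b.(0 | 0))\{c} → —b→ v2
  v2 = (0 | 0)\{c} → ∅
Trace ⟨b⟩ through P, begin at {u0}:
  after b @ step 1: {u1}
  P completes σ.
Trace ⟨b⟩ through Q, begin at {v0}:
  after b @ step 1: ∅  — Q cannot continue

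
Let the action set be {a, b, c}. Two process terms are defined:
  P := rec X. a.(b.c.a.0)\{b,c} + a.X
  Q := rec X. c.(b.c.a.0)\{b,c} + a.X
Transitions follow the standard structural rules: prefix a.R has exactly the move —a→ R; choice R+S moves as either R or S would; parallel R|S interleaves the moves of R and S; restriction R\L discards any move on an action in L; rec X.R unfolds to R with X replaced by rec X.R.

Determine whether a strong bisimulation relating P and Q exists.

P ≁ Q

Reachable graph of P (2 states):
  s0 = rec X. a.(b.c.a.0)\{b,c} + a.X has moves --a--▸ s0, --a--▸ s1
  s1 = (b.c.a.0)\{b,c} has moves (no moves)
Reachable graph of Q (2 states):
  t0 = rec X. c.(b.c.a.0)\{b,c} + a.X has moves --a--▸ t0, --c--▸ t1
  t1 = (b.c.a.0)\{b,c} has moves (no moves)
Coarsest stable partition (strong bisimilarity classes):
  B0 = {s0}
  B1 = {s1, t1}
  B2 = {t0}
s0 ∈ B0, t0 ∈ B2 → different blocks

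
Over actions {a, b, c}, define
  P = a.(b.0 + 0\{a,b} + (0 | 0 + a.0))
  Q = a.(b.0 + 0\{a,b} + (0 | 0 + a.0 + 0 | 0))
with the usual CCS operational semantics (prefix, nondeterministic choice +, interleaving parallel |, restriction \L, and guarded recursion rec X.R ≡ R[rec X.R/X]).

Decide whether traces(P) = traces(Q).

YES

P's transition system — 3 states:
  p0 = a.(b.0 + 0\{a,b} + (0 | 0 + a.0)) ⊢ ··a··> p1
  p1 = b.0 + 0\{a,b} + (0 | 0 + a.0) ⊢ ··a··> p2, ··b··> p2
  p2 = 0 ⊢ ·
Q's transition system — 3 states:
  q0 = a.(b.0 + 0\{a,b} + (0 | 0 + a.0 + 0 | 0)) ⊢ ··a··> q1
  q1 = b.0 + 0\{a,b} + (0 | 0 + a.0 + 0 | 0) ⊢ ··a··> q2, ··b··> q2
  q2 = 0 ⊢ ·
Bisimilarity quotient blocks:
  B0 = {p0, q0}
  B1 = {p1, q1}
  B2 = {p2, q2}
p0 ∈ B0, q0 ∈ B0 → same block
Bisimilar ⇒ trace-equivalent.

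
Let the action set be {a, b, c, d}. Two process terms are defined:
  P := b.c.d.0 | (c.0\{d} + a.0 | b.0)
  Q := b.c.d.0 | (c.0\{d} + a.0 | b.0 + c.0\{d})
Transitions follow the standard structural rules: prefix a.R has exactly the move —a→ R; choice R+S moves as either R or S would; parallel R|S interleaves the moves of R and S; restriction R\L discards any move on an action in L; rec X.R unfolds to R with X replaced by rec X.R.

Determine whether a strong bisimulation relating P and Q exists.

YES

LTS(P): 20 reachable states
  u0 = b.c.d.0 | (c.0\{d} + a.0 | b.0) | --a--▸ u1, --b--▸ u2, --b--▸ u3, --c--▸ u4
  u1 = b.c.d.0 | (0 | b.0) | --b--▸ u5, --b--▸ u6
  u2 = b.c.d.0 | (a.0 | 0) | --a--▸ u5, --b--▸ u7
  u3 = c.d.0 | (c.0\{d} + a.0 | b.0) | --a--▸ u6, --b--▸ u7, --c--▸ u8, --c--▸ u9
  u4 = b.c.d.0 | 0\{d} | --b--▸ u8
  u5 = b.c.d.0 | (0 | 0) | --b--▸ u10
  u6 = c.d.0 | (0 | b.0) | --b--▸ u10, --c--▸ u11
  u7 = c.d.0 | (a.0 | 0) | --a--▸ u10, --c--▸ u12
  u8 = c.d.0 | 0\{d} | --c--▸ u13
  u9 = d.0 | (c.0\{d} + a.0 | b.0) | --a--▸ u11, --b--▸ u12, --c--▸ u13, --d--▸ u14
  u10 = c.d.0 | (0 | 0) | --c--▸ u15
  u11 = d.0 | (0 | b.0) | --b--▸ u15, --d--▸ u16
  u12 = d.0 | (a.0 | 0) | --a--▸ u15, --d--▸ u17
  u13 = d.0 | 0\{d} | --d--▸ u18
  u14 = 0 | (c.0\{d} + a.0 | b.0) | --a--▸ u16, --b--▸ u17, --c--▸ u18
  u15 = d.0 | (0 | 0) | --d--▸ u19
  u16 = 0 | (0 | b.0) | --b--▸ u19
  u17 = 0 | (a.0 | 0) | --a--▸ u19
  u18 = 0 | 0\{d} | stopped
  u19 = 0 | (0 | 0) | stopped
LTS(Q): 20 reachable states
  v0 = b.c.d.0 | (c.0\{d} + a.0 | b.0 + c.0\{d}) | --a--▸ v1, --b--▸ v2, --b--▸ v3, --c--▸ v4
  v1 = b.c.d.0 | (0 | b.0) | --b--▸ v5, --b--▸ v6
  v2 = b.c.d.0 | (a.0 | 0) | --a--▸ v5, --b--▸ v7
  v3 = c.d.0 | (c.0\{d} + a.0 | b.0 + c.0\{d}) | --a--▸ v6, --b--▸ v7, --c--▸ v8, --c--▸ v9
  v4 = b.c.d.0 | 0\{d} | --b--▸ v8
  v5 = b.c.d.0 | (0 | 0) | --b--▸ v10
  v6 = c.d.0 | (0 | b.0) | --b--▸ v10, --c--▸ v11
  v7 = c.d.0 | (a.0 | 0) | --a--▸ v10, --c--▸ v12
  v8 = c.d.0 | 0\{d} | --c--▸ v13
  v9 = d.0 | (c.0\{d} + a.0 | b.0 + c.0\{d}) | --a--▸ v11, --b--▸ v12, --c--▸ v13, --d--▸ v14
  v10 = c.d.0 | (0 | 0) | --c--▸ v15
  v11 = d.0 | (0 | b.0) | --b--▸ v15, --d--▸ v16
  v12 = d.0 | (a.0 | 0) | --a--▸ v15, --d--▸ v17
  v13 = d.0 | 0\{d} | --d--▸ v18
  v14 = 0 | (c.0\{d} + a.0 | b.0 + c.0\{d}) | --a--▸ v16, --b--▸ v17, --c--▸ v18
  v15 = d.0 | (0 | 0) | --d--▸ v19
  v16 = 0 | (0 | b.0) | --b--▸ v19
  v17 = 0 | (a.0 | 0) | --a--▸ v19
  v18 = 0 | 0\{d} | stopped
  v19 = 0 | (0 | 0) | stopped
Coarsest stable partition (strong bisimilarity classes):
  B0 = {u0, v0}
  B1 = {u2, v2}
  B2 = {u4, u5, v4, v5}
  B3 = {u10, u8, v10, v8}
  B4 = {u13, u15, v13, v15}
  B5 = {u18, u19, v18, v19}
  B6 = {u7, v7}
  B7 = {u12, v12}
  B8 = {u17, v17}
  B9 = {u3, v3}
  B10 = {u9, v9}
  B11 = {u11, v11}
  B12 = {u16, v16}
  B13 = {u14, v14}
  B14 = {u6, v6}
  B15 = {u1, v1}
u0 ∈ B0, v0 ∈ B0 → same block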